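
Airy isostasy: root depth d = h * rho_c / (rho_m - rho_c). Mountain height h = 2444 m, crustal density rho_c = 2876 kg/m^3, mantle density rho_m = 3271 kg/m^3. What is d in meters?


rho_m - rho_c = 3271 - 2876 = 395
d = 2444 * 2876 / 395
= 7028944 / 395
= 17794.79 m

17794.79


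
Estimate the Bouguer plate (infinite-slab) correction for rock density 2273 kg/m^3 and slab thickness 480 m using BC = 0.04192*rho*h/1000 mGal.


BC = 0.04192 * rho * h / 1000
= 0.04192 * 2273 * 480 / 1000
= 45.7364 mGal

45.7364


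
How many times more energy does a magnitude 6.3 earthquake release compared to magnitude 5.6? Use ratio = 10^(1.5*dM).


M2 - M1 = 6.3 - 5.6 = 0.7
1.5 * 0.7 = 1.05
ratio = 10^1.05 = 11.22

11.22


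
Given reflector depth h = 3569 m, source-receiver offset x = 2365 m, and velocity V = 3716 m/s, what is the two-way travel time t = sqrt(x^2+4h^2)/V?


x^2 + 4h^2 = 2365^2 + 4*3569^2 = 5593225 + 50951044 = 56544269
sqrt(56544269) = 7519.5923
t = 7519.5923 / 3716 = 2.0236 s

2.0236


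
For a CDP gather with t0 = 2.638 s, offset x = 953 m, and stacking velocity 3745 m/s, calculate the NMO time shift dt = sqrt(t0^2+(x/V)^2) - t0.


x/Vnmo = 953/3745 = 0.254473
(x/Vnmo)^2 = 0.064756
t0^2 = 6.959044
sqrt(6.959044 + 0.064756) = 2.650245
dt = 2.650245 - 2.638 = 0.012245

0.012245


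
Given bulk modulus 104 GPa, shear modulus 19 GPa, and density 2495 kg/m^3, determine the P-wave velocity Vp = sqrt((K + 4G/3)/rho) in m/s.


First compute the effective modulus:
K + 4G/3 = 104e9 + 4*19e9/3 = 129333333333.33 Pa
Then divide by density:
129333333333.33 / 2495 = 51837007.348 Pa/(kg/m^3)
Take the square root:
Vp = sqrt(51837007.348) = 7199.79 m/s

7199.79


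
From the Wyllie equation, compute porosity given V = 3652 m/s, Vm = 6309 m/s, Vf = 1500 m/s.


1/V - 1/Vm = 1/3652 - 1/6309 = 0.00011532
1/Vf - 1/Vm = 1/1500 - 1/6309 = 0.00050816
phi = 0.00011532 / 0.00050816 = 0.2269

0.2269


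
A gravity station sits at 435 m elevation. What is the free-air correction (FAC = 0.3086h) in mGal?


FAC = 0.3086 * h
= 0.3086 * 435
= 134.241 mGal

134.241


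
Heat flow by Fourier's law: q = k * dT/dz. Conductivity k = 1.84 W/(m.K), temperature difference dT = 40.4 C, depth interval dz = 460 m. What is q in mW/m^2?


q = k * dT / dz * 1000
= 1.84 * 40.4 / 460 * 1000
= 0.1616 * 1000
= 161.6 mW/m^2

161.6


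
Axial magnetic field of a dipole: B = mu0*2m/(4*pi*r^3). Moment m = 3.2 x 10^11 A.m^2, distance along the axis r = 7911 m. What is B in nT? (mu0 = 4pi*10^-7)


m = 3.2 x 10^11 = 320000000000 A.m^2
2m = 640000000000 A.m^2
r^3 = 7911^3 = 495101399031
B = (4pi*10^-7) * 640000000000 / (4*pi * 495101399031) * 1e9
= 804247.719319 / 6221627671911.27 * 1e9
= 129.2664 nT

129.2664


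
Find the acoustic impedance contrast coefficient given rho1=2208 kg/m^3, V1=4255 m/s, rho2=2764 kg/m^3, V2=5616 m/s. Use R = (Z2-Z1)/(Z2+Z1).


Z1 = 2208 * 4255 = 9395040
Z2 = 2764 * 5616 = 15522624
R = (15522624 - 9395040) / (15522624 + 9395040) = 6127584 / 24917664 = 0.2459

0.2459


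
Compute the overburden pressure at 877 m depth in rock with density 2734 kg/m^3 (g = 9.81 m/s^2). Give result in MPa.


P = rho * g * z / 1e6
= 2734 * 9.81 * 877 / 1e6
= 23521613.58 / 1e6
= 23.5216 MPa

23.5216


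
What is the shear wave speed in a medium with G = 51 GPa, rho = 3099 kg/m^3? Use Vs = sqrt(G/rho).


Convert G to Pa: G = 51e9 Pa
Compute G/rho = 51e9 / 3099 = 16456921.5876
Vs = sqrt(16456921.5876) = 4056.71 m/s

4056.71


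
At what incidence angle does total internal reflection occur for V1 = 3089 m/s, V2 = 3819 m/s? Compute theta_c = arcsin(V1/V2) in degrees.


V1/V2 = 3089/3819 = 0.80885
theta_c = arcsin(0.80885) = 53.9838 degrees

53.9838


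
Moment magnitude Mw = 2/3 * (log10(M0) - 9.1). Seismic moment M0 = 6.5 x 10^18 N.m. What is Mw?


log10(M0) = log10(6.5 x 10^18) = 18.8129
Mw = 2/3 * (18.8129 - 9.1)
= 2/3 * 9.7129
= 6.48

6.48


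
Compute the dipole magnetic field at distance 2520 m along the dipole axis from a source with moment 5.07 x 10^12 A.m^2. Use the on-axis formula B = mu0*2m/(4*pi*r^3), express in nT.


m = 5.07 x 10^12 = 5070000000000 A.m^2
2m = 10140000000000 A.m^2
r^3 = 2520^3 = 16003008000
B = (4pi*10^-7) * 10140000000000 / (4*pi * 16003008000) * 1e9
= 12742299.80296 / 201099729472.55 * 1e9
= 63363.0877 nT

63363.0877


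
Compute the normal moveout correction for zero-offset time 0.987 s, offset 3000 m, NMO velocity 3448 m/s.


x/Vnmo = 3000/3448 = 0.87007
(x/Vnmo)^2 = 0.757021
t0^2 = 0.974169
sqrt(0.974169 + 0.757021) = 1.315747
dt = 1.315747 - 0.987 = 0.328747

0.328747


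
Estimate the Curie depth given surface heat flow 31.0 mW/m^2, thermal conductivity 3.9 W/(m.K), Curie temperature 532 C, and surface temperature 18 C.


T_Curie - T_surf = 532 - 18 = 514 C
Convert q to W/m^2: 31.0 mW/m^2 = 0.031 W/m^2
d = 514 * 3.9 / 0.031 = 64664.52 m

64664.52


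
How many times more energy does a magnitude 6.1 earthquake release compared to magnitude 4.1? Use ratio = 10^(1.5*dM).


M2 - M1 = 6.1 - 4.1 = 2.0
1.5 * 2.0 = 3.0
ratio = 10^3.0 = 1000.0

1000.0


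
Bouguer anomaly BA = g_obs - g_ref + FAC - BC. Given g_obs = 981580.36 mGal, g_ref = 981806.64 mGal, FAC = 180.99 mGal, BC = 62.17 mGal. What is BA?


BA = g_obs - g_ref + FAC - BC
= 981580.36 - 981806.64 + 180.99 - 62.17
= -107.46 mGal

-107.46


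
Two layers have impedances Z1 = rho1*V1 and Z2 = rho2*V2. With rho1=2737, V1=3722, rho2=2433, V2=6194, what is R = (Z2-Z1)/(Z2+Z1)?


Z1 = 2737 * 3722 = 10187114
Z2 = 2433 * 6194 = 15070002
R = (15070002 - 10187114) / (15070002 + 10187114) = 4882888 / 25257116 = 0.1933

0.1933


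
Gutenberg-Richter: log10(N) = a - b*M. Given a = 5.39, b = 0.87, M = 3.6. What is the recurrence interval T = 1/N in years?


log10(N) = 5.39 - 0.87*3.6 = 2.258
N = 10^2.258 = 181.134009
T = 1/N = 1/181.134009 = 0.0055 years

0.0055


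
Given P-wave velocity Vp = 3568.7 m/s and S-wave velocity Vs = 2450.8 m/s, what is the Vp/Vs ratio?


Vp/Vs = 3568.7 / 2450.8
= 1.4561

1.4561


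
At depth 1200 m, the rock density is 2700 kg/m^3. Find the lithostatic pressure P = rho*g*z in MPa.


P = rho * g * z / 1e6
= 2700 * 9.81 * 1200 / 1e6
= 31784400.0 / 1e6
= 31.7844 MPa

31.7844


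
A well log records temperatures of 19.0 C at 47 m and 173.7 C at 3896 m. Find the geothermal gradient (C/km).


dT = 173.7 - 19.0 = 154.7 C
dz = 3896 - 47 = 3849 m
gradient = dT/dz * 1000 = 154.7/3849 * 1000 = 40.1923 C/km

40.1923


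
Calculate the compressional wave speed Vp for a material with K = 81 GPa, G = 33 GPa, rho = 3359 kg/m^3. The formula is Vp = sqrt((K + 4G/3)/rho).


First compute the effective modulus:
K + 4G/3 = 81e9 + 4*33e9/3 = 125000000000.0 Pa
Then divide by density:
125000000000.0 / 3359 = 37213456.3858 Pa/(kg/m^3)
Take the square root:
Vp = sqrt(37213456.3858) = 6100.28 m/s

6100.28


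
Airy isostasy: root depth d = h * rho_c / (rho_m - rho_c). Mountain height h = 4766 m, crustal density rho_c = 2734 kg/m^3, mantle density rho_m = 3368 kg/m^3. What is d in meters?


rho_m - rho_c = 3368 - 2734 = 634
d = 4766 * 2734 / 634
= 13030244 / 634
= 20552.44 m

20552.44


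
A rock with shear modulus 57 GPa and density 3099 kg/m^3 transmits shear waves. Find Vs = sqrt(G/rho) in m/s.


Convert G to Pa: G = 57e9 Pa
Compute G/rho = 57e9 / 3099 = 18393030.0097
Vs = sqrt(18393030.0097) = 4288.71 m/s

4288.71


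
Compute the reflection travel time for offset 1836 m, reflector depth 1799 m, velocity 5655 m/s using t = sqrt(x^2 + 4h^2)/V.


x^2 + 4h^2 = 1836^2 + 4*1799^2 = 3370896 + 12945604 = 16316500
sqrt(16316500) = 4039.3688
t = 4039.3688 / 5655 = 0.7143 s

0.7143


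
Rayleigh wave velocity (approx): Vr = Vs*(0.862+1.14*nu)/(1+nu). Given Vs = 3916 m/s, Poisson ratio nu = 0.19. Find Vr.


Numerator factor = 0.862 + 1.14*0.19 = 1.0786
Denominator = 1 + 0.19 = 1.19
Vr = 3916 * 1.0786 / 1.19 = 3549.41 m/s

3549.41


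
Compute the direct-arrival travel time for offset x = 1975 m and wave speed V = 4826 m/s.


t = x / V
= 1975 / 4826
= 0.4092 s

0.4092


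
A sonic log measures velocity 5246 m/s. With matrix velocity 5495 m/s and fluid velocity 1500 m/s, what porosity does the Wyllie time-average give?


1/V - 1/Vm = 1/5246 - 1/5495 = 8.64e-06
1/Vf - 1/Vm = 1/1500 - 1/5495 = 0.00048468
phi = 8.64e-06 / 0.00048468 = 0.0178

0.0178


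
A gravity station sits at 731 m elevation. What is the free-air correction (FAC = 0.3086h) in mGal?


FAC = 0.3086 * h
= 0.3086 * 731
= 225.5866 mGal

225.5866


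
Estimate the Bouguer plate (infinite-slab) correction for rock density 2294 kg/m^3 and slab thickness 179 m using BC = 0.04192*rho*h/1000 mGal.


BC = 0.04192 * rho * h / 1000
= 0.04192 * 2294 * 179 / 1000
= 17.2134 mGal

17.2134


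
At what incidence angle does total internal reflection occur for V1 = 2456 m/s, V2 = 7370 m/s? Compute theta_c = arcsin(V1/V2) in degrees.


V1/V2 = 2456/7370 = 0.333243
theta_c = arcsin(0.333243) = 19.4657 degrees

19.4657


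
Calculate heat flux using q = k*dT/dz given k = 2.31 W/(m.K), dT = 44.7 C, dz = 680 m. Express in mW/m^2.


q = k * dT / dz * 1000
= 2.31 * 44.7 / 680 * 1000
= 0.151849 * 1000
= 151.8485 mW/m^2

151.8485


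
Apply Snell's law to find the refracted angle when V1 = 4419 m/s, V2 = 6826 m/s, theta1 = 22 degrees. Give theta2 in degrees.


sin(theta1) = sin(22 deg) = 0.374607
sin(theta2) = V2/V1 * sin(theta1) = 6826/4419 * 0.374607 = 0.578652
theta2 = arcsin(0.578652) = 35.3558 degrees

35.3558


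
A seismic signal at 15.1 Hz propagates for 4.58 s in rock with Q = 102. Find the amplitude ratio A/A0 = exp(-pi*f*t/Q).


pi*f*t/Q = pi*15.1*4.58/102 = 2.130061
A/A0 = exp(-2.130061) = 0.11883

0.11883


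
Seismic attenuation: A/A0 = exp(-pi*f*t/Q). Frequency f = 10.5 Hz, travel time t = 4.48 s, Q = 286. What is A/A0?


pi*f*t/Q = pi*10.5*4.48/286 = 0.516715
A/A0 = exp(-0.516715) = 0.596477

0.596477


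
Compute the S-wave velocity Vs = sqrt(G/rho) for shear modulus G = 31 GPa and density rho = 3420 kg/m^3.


Convert G to Pa: G = 31e9 Pa
Compute G/rho = 31e9 / 3420 = 9064327.4854
Vs = sqrt(9064327.4854) = 3010.7 m/s

3010.7


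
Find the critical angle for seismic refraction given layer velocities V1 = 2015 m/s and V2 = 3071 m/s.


V1/V2 = 2015/3071 = 0.656138
theta_c = arcsin(0.656138) = 41.006 degrees

41.006


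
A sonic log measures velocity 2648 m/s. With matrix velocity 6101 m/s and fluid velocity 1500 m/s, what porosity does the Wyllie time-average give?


1/V - 1/Vm = 1/2648 - 1/6101 = 0.00021374
1/Vf - 1/Vm = 1/1500 - 1/6101 = 0.00050276
phi = 0.00021374 / 0.00050276 = 0.4251

0.4251


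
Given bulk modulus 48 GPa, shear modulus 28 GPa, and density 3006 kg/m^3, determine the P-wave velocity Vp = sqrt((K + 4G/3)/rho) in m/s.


First compute the effective modulus:
K + 4G/3 = 48e9 + 4*28e9/3 = 85333333333.33 Pa
Then divide by density:
85333333333.33 / 3006 = 28387669.1062 Pa/(kg/m^3)
Take the square root:
Vp = sqrt(28387669.1062) = 5328.01 m/s

5328.01


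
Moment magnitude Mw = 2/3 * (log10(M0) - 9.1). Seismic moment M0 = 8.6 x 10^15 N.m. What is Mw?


log10(M0) = log10(8.6 x 10^15) = 15.9345
Mw = 2/3 * (15.9345 - 9.1)
= 2/3 * 6.8345
= 4.56

4.56


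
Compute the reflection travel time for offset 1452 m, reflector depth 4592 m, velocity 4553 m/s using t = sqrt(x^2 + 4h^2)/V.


x^2 + 4h^2 = 1452^2 + 4*4592^2 = 2108304 + 84345856 = 86454160
sqrt(86454160) = 9298.0729
t = 9298.0729 / 4553 = 2.0422 s

2.0422


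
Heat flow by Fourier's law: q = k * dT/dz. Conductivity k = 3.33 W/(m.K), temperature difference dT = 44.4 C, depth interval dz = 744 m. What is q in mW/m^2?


q = k * dT / dz * 1000
= 3.33 * 44.4 / 744 * 1000
= 0.198726 * 1000
= 198.7258 mW/m^2

198.7258


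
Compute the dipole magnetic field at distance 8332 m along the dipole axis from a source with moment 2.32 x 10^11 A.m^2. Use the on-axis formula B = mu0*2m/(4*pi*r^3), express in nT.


m = 2.32 x 10^11 = 232000000000 A.m^2
2m = 464000000000 A.m^2
r^3 = 8332^3 = 578425970368
B = (4pi*10^-7) * 464000000000 / (4*pi * 578425970368) * 1e9
= 583079.596506 / 7268715116614.62 * 1e9
= 80.2177 nT

80.2177


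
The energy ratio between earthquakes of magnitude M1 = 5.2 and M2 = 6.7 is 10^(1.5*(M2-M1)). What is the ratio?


M2 - M1 = 6.7 - 5.2 = 1.5
1.5 * 1.5 = 2.25
ratio = 10^2.25 = 177.83

177.83


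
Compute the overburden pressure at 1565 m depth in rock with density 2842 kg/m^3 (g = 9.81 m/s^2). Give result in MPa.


P = rho * g * z / 1e6
= 2842 * 9.81 * 1565 / 1e6
= 43632231.3 / 1e6
= 43.6322 MPa

43.6322


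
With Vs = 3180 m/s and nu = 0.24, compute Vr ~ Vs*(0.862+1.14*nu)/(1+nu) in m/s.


Numerator factor = 0.862 + 1.14*0.24 = 1.1356
Denominator = 1 + 0.24 = 1.24
Vr = 3180 * 1.1356 / 1.24 = 2912.26 m/s

2912.26


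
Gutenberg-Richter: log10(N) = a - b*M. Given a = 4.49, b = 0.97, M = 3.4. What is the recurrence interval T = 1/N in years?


log10(N) = 4.49 - 0.97*3.4 = 1.192
N = 10^1.192 = 15.559656
T = 1/N = 1/15.559656 = 0.0643 years

0.0643


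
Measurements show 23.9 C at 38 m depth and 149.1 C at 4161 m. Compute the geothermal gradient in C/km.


dT = 149.1 - 23.9 = 125.2 C
dz = 4161 - 38 = 4123 m
gradient = dT/dz * 1000 = 125.2/4123 * 1000 = 30.3662 C/km

30.3662


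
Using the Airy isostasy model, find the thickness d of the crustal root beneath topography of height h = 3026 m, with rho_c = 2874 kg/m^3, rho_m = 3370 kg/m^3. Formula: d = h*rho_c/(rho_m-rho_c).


rho_m - rho_c = 3370 - 2874 = 496
d = 3026 * 2874 / 496
= 8696724 / 496
= 17533.72 m

17533.72


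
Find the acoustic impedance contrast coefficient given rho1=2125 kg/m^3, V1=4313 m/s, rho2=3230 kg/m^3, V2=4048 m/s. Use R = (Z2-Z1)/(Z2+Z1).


Z1 = 2125 * 4313 = 9165125
Z2 = 3230 * 4048 = 13075040
R = (13075040 - 9165125) / (13075040 + 9165125) = 3909915 / 22240165 = 0.1758

0.1758


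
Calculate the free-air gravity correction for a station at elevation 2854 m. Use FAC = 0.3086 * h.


FAC = 0.3086 * h
= 0.3086 * 2854
= 880.7444 mGal

880.7444


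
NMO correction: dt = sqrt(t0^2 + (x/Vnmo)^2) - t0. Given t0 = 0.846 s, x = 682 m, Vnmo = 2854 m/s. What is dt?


x/Vnmo = 682/2854 = 0.238963
(x/Vnmo)^2 = 0.057103
t0^2 = 0.715716
sqrt(0.715716 + 0.057103) = 0.879101
dt = 0.879101 - 0.846 = 0.033101

0.033101


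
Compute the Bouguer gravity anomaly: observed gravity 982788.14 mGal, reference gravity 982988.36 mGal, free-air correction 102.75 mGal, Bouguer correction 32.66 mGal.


BA = g_obs - g_ref + FAC - BC
= 982788.14 - 982988.36 + 102.75 - 32.66
= -130.13 mGal

-130.13


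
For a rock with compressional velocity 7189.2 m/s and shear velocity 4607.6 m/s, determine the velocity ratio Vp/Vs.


Vp/Vs = 7189.2 / 4607.6
= 1.5603

1.5603


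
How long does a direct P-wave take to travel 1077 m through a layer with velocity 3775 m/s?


t = x / V
= 1077 / 3775
= 0.2853 s

0.2853


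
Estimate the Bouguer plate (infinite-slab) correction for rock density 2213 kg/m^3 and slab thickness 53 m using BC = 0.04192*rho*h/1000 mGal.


BC = 0.04192 * rho * h / 1000
= 0.04192 * 2213 * 53 / 1000
= 4.9168 mGal

4.9168


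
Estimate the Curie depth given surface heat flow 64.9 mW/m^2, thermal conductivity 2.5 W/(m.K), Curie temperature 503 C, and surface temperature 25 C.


T_Curie - T_surf = 503 - 25 = 478 C
Convert q to W/m^2: 64.9 mW/m^2 = 0.0649 W/m^2
d = 478 * 2.5 / 0.0649 = 18412.94 m

18412.94


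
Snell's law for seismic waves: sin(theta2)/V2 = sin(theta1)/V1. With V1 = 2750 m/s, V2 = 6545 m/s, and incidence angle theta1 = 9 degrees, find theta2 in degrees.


sin(theta1) = sin(9 deg) = 0.156434
sin(theta2) = V2/V1 * sin(theta1) = 6545/2750 * 0.156434 = 0.372314
theta2 = arcsin(0.372314) = 21.8584 degrees

21.8584


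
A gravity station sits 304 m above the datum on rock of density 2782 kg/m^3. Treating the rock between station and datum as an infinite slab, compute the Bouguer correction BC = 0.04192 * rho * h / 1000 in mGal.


BC = 0.04192 * rho * h / 1000
= 0.04192 * 2782 * 304 / 1000
= 35.4529 mGal

35.4529


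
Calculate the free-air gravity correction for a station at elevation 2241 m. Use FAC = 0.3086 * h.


FAC = 0.3086 * h
= 0.3086 * 2241
= 691.5726 mGal

691.5726


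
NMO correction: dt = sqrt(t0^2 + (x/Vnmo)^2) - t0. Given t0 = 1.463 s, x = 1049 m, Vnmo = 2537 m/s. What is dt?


x/Vnmo = 1049/2537 = 0.41348
(x/Vnmo)^2 = 0.170966
t0^2 = 2.140369
sqrt(2.140369 + 0.170966) = 1.520308
dt = 1.520308 - 1.463 = 0.057308

0.057308


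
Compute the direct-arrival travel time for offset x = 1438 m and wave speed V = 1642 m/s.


t = x / V
= 1438 / 1642
= 0.8758 s

0.8758


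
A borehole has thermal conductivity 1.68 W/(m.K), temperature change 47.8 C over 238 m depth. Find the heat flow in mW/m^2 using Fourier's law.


q = k * dT / dz * 1000
= 1.68 * 47.8 / 238 * 1000
= 0.337412 * 1000
= 337.4118 mW/m^2

337.4118


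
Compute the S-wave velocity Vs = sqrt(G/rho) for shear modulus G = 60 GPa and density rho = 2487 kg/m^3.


Convert G to Pa: G = 60e9 Pa
Compute G/rho = 60e9 / 2487 = 24125452.3522
Vs = sqrt(24125452.3522) = 4911.77 m/s

4911.77


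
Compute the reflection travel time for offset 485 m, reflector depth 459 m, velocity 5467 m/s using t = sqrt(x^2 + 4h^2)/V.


x^2 + 4h^2 = 485^2 + 4*459^2 = 235225 + 842724 = 1077949
sqrt(1077949) = 1038.2432
t = 1038.2432 / 5467 = 0.1899 s

0.1899


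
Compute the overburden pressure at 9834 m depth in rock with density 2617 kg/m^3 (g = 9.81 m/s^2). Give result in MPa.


P = rho * g * z / 1e6
= 2617 * 9.81 * 9834 / 1e6
= 252466020.18 / 1e6
= 252.466 MPa

252.466


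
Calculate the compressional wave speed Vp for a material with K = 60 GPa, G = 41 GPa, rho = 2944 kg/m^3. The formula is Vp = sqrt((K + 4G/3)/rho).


First compute the effective modulus:
K + 4G/3 = 60e9 + 4*41e9/3 = 114666666666.67 Pa
Then divide by density:
114666666666.67 / 2944 = 38949275.3623 Pa/(kg/m^3)
Take the square root:
Vp = sqrt(38949275.3623) = 6240.94 m/s

6240.94


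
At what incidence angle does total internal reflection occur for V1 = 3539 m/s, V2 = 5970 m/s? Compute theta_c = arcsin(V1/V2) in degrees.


V1/V2 = 3539/5970 = 0.592797
theta_c = arcsin(0.592797) = 36.3558 degrees

36.3558


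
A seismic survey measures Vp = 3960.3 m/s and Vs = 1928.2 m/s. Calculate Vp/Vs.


Vp/Vs = 3960.3 / 1928.2
= 2.0539

2.0539


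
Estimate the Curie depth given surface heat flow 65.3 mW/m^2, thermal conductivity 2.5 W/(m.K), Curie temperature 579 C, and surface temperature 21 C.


T_Curie - T_surf = 579 - 21 = 558 C
Convert q to W/m^2: 65.3 mW/m^2 = 0.0653 W/m^2
d = 558 * 2.5 / 0.0653 = 21362.94 m

21362.94


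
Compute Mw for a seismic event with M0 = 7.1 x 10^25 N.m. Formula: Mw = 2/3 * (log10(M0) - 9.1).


log10(M0) = log10(7.1 x 10^25) = 25.8513
Mw = 2/3 * (25.8513 - 9.1)
= 2/3 * 16.7513
= 11.17

11.17


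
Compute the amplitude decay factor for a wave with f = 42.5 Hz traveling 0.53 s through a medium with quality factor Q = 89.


pi*f*t/Q = pi*42.5*0.53/89 = 0.795105
A/A0 = exp(-0.795105) = 0.451534

0.451534


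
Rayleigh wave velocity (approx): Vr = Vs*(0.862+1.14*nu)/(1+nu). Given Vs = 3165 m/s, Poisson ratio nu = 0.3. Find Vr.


Numerator factor = 0.862 + 1.14*0.3 = 1.204
Denominator = 1 + 0.3 = 1.3
Vr = 3165 * 1.204 / 1.3 = 2931.28 m/s

2931.28


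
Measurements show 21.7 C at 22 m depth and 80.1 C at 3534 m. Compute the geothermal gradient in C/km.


dT = 80.1 - 21.7 = 58.4 C
dz = 3534 - 22 = 3512 m
gradient = dT/dz * 1000 = 58.4/3512 * 1000 = 16.6287 C/km

16.6287


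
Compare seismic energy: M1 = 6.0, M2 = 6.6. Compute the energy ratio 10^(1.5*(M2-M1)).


M2 - M1 = 6.6 - 6.0 = 0.6
1.5 * 0.6 = 0.9
ratio = 10^0.9 = 7.94

7.94


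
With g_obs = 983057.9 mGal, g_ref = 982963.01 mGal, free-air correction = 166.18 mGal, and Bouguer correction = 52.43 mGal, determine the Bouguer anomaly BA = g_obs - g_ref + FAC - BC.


BA = g_obs - g_ref + FAC - BC
= 983057.9 - 982963.01 + 166.18 - 52.43
= 208.64 mGal

208.64


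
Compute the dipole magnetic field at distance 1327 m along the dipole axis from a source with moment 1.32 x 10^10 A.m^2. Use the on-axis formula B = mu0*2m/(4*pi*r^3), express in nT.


m = 1.32 x 10^10 = 13200000000 A.m^2
2m = 26400000000 A.m^2
r^3 = 1327^3 = 2336752783
B = (4pi*10^-7) * 26400000000 / (4*pi * 2336752783) * 1e9
= 33175.218422 / 29364501505.31 * 1e9
= 1129.7729 nT

1129.7729


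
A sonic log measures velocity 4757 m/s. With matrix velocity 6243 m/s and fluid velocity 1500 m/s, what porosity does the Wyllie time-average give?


1/V - 1/Vm = 1/4757 - 1/6243 = 5.004e-05
1/Vf - 1/Vm = 1/1500 - 1/6243 = 0.00050649
phi = 5.004e-05 / 0.00050649 = 0.0988

0.0988


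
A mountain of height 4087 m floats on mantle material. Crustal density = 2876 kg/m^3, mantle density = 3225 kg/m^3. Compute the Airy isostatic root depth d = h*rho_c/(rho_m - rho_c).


rho_m - rho_c = 3225 - 2876 = 349
d = 4087 * 2876 / 349
= 11754212 / 349
= 33679.69 m

33679.69


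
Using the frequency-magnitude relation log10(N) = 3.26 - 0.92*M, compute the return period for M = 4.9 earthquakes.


log10(N) = 3.26 - 0.92*4.9 = -1.248
N = 10^-1.248 = 0.056494
T = 1/N = 1/0.056494 = 17.7011 years

17.7011


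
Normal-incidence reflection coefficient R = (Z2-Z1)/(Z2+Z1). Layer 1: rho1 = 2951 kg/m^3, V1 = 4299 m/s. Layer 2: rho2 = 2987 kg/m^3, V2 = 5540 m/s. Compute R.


Z1 = 2951 * 4299 = 12686349
Z2 = 2987 * 5540 = 16547980
R = (16547980 - 12686349) / (16547980 + 12686349) = 3861631 / 29234329 = 0.1321

0.1321


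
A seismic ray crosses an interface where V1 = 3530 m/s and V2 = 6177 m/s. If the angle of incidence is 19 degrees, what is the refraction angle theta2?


sin(theta1) = sin(19 deg) = 0.325568
sin(theta2) = V2/V1 * sin(theta1) = 6177/3530 * 0.325568 = 0.569698
theta2 = arcsin(0.569698) = 34.7292 degrees

34.7292


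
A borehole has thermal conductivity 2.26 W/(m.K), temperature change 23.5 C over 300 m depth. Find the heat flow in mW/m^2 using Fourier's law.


q = k * dT / dz * 1000
= 2.26 * 23.5 / 300 * 1000
= 0.177033 * 1000
= 177.0333 mW/m^2

177.0333


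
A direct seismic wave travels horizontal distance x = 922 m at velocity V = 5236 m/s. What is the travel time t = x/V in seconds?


t = x / V
= 922 / 5236
= 0.1761 s

0.1761


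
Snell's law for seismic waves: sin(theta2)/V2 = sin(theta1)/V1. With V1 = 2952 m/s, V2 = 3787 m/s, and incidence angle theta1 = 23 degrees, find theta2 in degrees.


sin(theta1) = sin(23 deg) = 0.390731
sin(theta2) = V2/V1 * sin(theta1) = 3787/2952 * 0.390731 = 0.501253
theta2 = arcsin(0.501253) = 30.0829 degrees

30.0829


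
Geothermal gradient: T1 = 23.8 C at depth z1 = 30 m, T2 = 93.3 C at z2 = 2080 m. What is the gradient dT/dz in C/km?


dT = 93.3 - 23.8 = 69.5 C
dz = 2080 - 30 = 2050 m
gradient = dT/dz * 1000 = 69.5/2050 * 1000 = 33.9024 C/km

33.9024


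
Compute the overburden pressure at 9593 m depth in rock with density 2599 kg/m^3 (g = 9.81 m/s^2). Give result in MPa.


P = rho * g * z / 1e6
= 2599 * 9.81 * 9593 / 1e6
= 244584950.67 / 1e6
= 244.585 MPa

244.585


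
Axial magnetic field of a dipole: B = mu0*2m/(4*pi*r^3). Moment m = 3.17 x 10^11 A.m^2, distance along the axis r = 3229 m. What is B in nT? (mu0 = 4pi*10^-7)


m = 3.17 x 10^11 = 317000000000 A.m^2
2m = 634000000000 A.m^2
r^3 = 3229^3 = 33666977989
B = (4pi*10^-7) * 634000000000 / (4*pi * 33666977989) * 1e9
= 796707.89695 / 423071722875.25 * 1e9
= 1883.1509 nT

1883.1509


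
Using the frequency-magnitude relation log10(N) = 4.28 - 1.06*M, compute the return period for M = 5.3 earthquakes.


log10(N) = 4.28 - 1.06*5.3 = -1.338
N = 10^-1.338 = 0.04592
T = 1/N = 1/0.04592 = 21.7771 years

21.7771


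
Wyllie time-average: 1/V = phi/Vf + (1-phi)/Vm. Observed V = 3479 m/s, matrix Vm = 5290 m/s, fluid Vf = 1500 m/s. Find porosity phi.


1/V - 1/Vm = 1/3479 - 1/5290 = 9.84e-05
1/Vf - 1/Vm = 1/1500 - 1/5290 = 0.00047763
phi = 9.84e-05 / 0.00047763 = 0.206

0.206


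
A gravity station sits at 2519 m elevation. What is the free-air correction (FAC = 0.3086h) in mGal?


FAC = 0.3086 * h
= 0.3086 * 2519
= 777.3634 mGal

777.3634


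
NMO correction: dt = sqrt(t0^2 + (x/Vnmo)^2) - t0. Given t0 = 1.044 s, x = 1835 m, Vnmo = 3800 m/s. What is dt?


x/Vnmo = 1835/3800 = 0.482895
(x/Vnmo)^2 = 0.233187
t0^2 = 1.089936
sqrt(1.089936 + 0.233187) = 1.150271
dt = 1.150271 - 1.044 = 0.106271

0.106271


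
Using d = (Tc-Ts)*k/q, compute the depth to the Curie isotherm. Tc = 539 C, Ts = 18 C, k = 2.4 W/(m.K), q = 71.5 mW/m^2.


T_Curie - T_surf = 539 - 18 = 521 C
Convert q to W/m^2: 71.5 mW/m^2 = 0.0715 W/m^2
d = 521 * 2.4 / 0.0715 = 17488.11 m

17488.11


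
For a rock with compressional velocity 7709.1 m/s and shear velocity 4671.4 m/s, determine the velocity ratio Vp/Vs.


Vp/Vs = 7709.1 / 4671.4
= 1.6503

1.6503


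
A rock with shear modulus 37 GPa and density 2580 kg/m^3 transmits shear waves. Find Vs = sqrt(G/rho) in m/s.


Convert G to Pa: G = 37e9 Pa
Compute G/rho = 37e9 / 2580 = 14341085.2713
Vs = sqrt(14341085.2713) = 3786.96 m/s

3786.96


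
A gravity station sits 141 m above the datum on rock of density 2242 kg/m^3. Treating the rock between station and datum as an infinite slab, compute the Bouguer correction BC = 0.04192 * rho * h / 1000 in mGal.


BC = 0.04192 * rho * h / 1000
= 0.04192 * 2242 * 141 / 1000
= 13.2518 mGal

13.2518


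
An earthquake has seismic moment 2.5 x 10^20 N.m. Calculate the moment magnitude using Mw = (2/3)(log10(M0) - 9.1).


log10(M0) = log10(2.5 x 10^20) = 20.3979
Mw = 2/3 * (20.3979 - 9.1)
= 2/3 * 11.2979
= 7.53

7.53


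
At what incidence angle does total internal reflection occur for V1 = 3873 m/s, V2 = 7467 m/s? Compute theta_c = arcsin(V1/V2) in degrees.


V1/V2 = 3873/7467 = 0.518682
theta_c = arcsin(0.518682) = 31.2439 degrees

31.2439


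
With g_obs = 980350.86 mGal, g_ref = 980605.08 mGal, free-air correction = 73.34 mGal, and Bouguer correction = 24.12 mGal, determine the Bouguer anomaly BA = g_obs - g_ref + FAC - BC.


BA = g_obs - g_ref + FAC - BC
= 980350.86 - 980605.08 + 73.34 - 24.12
= -205.0 mGal

-205.0


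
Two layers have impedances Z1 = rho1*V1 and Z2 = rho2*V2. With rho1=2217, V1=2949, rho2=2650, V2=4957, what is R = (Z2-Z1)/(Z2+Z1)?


Z1 = 2217 * 2949 = 6537933
Z2 = 2650 * 4957 = 13136050
R = (13136050 - 6537933) / (13136050 + 6537933) = 6598117 / 19673983 = 0.3354

0.3354


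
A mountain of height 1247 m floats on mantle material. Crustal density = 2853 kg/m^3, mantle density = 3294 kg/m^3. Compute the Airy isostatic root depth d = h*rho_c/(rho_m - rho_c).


rho_m - rho_c = 3294 - 2853 = 441
d = 1247 * 2853 / 441
= 3557691 / 441
= 8067.33 m

8067.33


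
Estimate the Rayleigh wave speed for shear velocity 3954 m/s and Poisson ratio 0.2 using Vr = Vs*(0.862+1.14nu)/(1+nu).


Numerator factor = 0.862 + 1.14*0.2 = 1.09
Denominator = 1 + 0.2 = 1.2
Vr = 3954 * 1.09 / 1.2 = 3591.55 m/s

3591.55


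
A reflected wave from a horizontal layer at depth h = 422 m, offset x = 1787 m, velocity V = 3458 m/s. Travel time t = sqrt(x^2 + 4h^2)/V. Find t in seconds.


x^2 + 4h^2 = 1787^2 + 4*422^2 = 3193369 + 712336 = 3905705
sqrt(3905705) = 1976.2857
t = 1976.2857 / 3458 = 0.5715 s

0.5715


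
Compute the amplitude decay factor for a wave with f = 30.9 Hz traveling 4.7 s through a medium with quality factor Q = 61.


pi*f*t/Q = pi*30.9*4.7/61 = 7.479566
A/A0 = exp(-7.479566) = 0.000565

5.650000e-04


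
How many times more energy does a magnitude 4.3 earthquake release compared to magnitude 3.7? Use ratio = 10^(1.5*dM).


M2 - M1 = 4.3 - 3.7 = 0.6
1.5 * 0.6 = 0.9
ratio = 10^0.9 = 7.94

7.94


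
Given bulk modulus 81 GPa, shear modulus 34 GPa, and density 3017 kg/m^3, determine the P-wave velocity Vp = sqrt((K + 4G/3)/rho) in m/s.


First compute the effective modulus:
K + 4G/3 = 81e9 + 4*34e9/3 = 126333333333.33 Pa
Then divide by density:
126333333333.33 / 3017 = 41873826.0966 Pa/(kg/m^3)
Take the square root:
Vp = sqrt(41873826.0966) = 6471.0 m/s

6471.0


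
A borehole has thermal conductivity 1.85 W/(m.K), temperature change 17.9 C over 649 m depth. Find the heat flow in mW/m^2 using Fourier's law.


q = k * dT / dz * 1000
= 1.85 * 17.9 / 649 * 1000
= 0.051025 * 1000
= 51.0247 mW/m^2

51.0247


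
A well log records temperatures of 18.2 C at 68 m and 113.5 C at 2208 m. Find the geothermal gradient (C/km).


dT = 113.5 - 18.2 = 95.3 C
dz = 2208 - 68 = 2140 m
gradient = dT/dz * 1000 = 95.3/2140 * 1000 = 44.5327 C/km

44.5327


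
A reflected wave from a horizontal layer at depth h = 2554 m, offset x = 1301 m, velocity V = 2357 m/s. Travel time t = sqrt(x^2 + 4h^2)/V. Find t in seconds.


x^2 + 4h^2 = 1301^2 + 4*2554^2 = 1692601 + 26091664 = 27784265
sqrt(27784265) = 5271.0782
t = 5271.0782 / 2357 = 2.2364 s

2.2364


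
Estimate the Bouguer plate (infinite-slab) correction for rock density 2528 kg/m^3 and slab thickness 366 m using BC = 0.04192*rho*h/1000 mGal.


BC = 0.04192 * rho * h / 1000
= 0.04192 * 2528 * 366 / 1000
= 38.7864 mGal

38.7864


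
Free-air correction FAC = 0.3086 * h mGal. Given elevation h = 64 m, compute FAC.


FAC = 0.3086 * h
= 0.3086 * 64
= 19.7504 mGal

19.7504


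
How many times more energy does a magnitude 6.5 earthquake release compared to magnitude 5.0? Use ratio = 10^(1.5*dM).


M2 - M1 = 6.5 - 5.0 = 1.5
1.5 * 1.5 = 2.25
ratio = 10^2.25 = 177.83

177.83


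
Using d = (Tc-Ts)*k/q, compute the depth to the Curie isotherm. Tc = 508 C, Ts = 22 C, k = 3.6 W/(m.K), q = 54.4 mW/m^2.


T_Curie - T_surf = 508 - 22 = 486 C
Convert q to W/m^2: 54.4 mW/m^2 = 0.0544 W/m^2
d = 486 * 3.6 / 0.0544 = 32161.76 m

32161.76


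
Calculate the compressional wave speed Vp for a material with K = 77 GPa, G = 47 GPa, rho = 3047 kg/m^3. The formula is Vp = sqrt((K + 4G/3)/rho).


First compute the effective modulus:
K + 4G/3 = 77e9 + 4*47e9/3 = 139666666666.67 Pa
Then divide by density:
139666666666.67 / 3047 = 45837435.7291 Pa/(kg/m^3)
Take the square root:
Vp = sqrt(45837435.7291) = 6770.33 m/s

6770.33


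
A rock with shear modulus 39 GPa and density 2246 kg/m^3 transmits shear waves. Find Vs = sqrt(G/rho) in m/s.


Convert G to Pa: G = 39e9 Pa
Compute G/rho = 39e9 / 2246 = 17364203.0276
Vs = sqrt(17364203.0276) = 4167.04 m/s

4167.04


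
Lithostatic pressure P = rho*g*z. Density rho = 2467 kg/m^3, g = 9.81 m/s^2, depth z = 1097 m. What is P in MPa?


P = rho * g * z / 1e6
= 2467 * 9.81 * 1097 / 1e6
= 26548793.19 / 1e6
= 26.5488 MPa

26.5488


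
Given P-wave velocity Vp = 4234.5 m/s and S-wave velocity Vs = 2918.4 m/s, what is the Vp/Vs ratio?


Vp/Vs = 4234.5 / 2918.4
= 1.451

1.451


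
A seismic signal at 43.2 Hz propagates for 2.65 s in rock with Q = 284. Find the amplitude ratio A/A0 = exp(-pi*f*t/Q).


pi*f*t/Q = pi*43.2*2.65/284 = 1.266372
A/A0 = exp(-1.266372) = 0.281852

0.281852


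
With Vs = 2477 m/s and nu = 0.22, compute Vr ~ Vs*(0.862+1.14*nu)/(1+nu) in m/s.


Numerator factor = 0.862 + 1.14*0.22 = 1.1128
Denominator = 1 + 0.22 = 1.22
Vr = 2477 * 1.1128 / 1.22 = 2259.35 m/s

2259.35


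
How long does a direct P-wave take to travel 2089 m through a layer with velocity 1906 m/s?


t = x / V
= 2089 / 1906
= 1.096 s

1.096


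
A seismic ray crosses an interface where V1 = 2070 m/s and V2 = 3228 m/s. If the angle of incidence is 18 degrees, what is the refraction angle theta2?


sin(theta1) = sin(18 deg) = 0.309017
sin(theta2) = V2/V1 * sin(theta1) = 3228/2070 * 0.309017 = 0.481887
theta2 = arcsin(0.481887) = 28.8087 degrees

28.8087


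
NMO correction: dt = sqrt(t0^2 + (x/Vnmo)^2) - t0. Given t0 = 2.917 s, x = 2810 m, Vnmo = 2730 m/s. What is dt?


x/Vnmo = 2810/2730 = 1.029304
(x/Vnmo)^2 = 1.059467
t0^2 = 8.508889
sqrt(8.508889 + 1.059467) = 3.093276
dt = 3.093276 - 2.917 = 0.176276

0.176276


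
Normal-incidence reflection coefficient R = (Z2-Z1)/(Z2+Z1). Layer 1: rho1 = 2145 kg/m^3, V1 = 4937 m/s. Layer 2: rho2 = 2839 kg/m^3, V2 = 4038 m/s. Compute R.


Z1 = 2145 * 4937 = 10589865
Z2 = 2839 * 4038 = 11463882
R = (11463882 - 10589865) / (11463882 + 10589865) = 874017 / 22053747 = 0.0396

0.0396


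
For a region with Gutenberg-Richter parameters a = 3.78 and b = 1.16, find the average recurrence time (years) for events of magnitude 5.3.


log10(N) = 3.78 - 1.16*5.3 = -2.368
N = 10^-2.368 = 0.004285
T = 1/N = 1/0.004285 = 233.3458 years

233.3458


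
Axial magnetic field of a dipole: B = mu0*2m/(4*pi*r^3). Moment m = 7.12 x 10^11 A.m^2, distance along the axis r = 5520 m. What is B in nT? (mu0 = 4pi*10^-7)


m = 7.12 x 10^11 = 712000000000 A.m^2
2m = 1424000000000 A.m^2
r^3 = 5520^3 = 168196608000
B = (4pi*10^-7) * 1424000000000 / (4*pi * 168196608000) * 1e9
= 1789451.175485 / 2113620912206.09 * 1e9
= 846.6283 nT

846.6283


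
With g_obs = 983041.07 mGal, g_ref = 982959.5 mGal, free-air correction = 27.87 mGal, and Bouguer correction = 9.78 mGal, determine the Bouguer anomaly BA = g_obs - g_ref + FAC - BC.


BA = g_obs - g_ref + FAC - BC
= 983041.07 - 982959.5 + 27.87 - 9.78
= 99.66 mGal

99.66


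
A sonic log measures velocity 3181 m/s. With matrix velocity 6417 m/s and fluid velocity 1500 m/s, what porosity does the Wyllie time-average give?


1/V - 1/Vm = 1/3181 - 1/6417 = 0.00015853
1/Vf - 1/Vm = 1/1500 - 1/6417 = 0.00051083
phi = 0.00015853 / 0.00051083 = 0.3103

0.3103


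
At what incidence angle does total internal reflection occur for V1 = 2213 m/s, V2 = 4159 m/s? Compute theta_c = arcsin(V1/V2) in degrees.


V1/V2 = 2213/4159 = 0.532099
theta_c = arcsin(0.532099) = 32.1474 degrees

32.1474


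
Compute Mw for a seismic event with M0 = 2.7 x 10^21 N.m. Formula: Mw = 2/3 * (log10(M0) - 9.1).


log10(M0) = log10(2.7 x 10^21) = 21.4314
Mw = 2/3 * (21.4314 - 9.1)
= 2/3 * 12.3314
= 8.22

8.22


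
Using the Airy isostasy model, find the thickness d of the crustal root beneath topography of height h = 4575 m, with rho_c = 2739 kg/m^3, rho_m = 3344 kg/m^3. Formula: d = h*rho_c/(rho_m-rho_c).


rho_m - rho_c = 3344 - 2739 = 605
d = 4575 * 2739 / 605
= 12530925 / 605
= 20712.27 m

20712.27


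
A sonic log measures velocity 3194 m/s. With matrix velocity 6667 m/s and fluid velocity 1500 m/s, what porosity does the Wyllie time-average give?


1/V - 1/Vm = 1/3194 - 1/6667 = 0.00016309
1/Vf - 1/Vm = 1/1500 - 1/6667 = 0.00051667
phi = 0.00016309 / 0.00051667 = 0.3157

0.3157


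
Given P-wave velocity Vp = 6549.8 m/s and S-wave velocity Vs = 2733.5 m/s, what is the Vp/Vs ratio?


Vp/Vs = 6549.8 / 2733.5
= 2.3961

2.3961


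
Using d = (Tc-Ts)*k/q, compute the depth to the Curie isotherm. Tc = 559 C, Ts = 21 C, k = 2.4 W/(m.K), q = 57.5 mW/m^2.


T_Curie - T_surf = 559 - 21 = 538 C
Convert q to W/m^2: 57.5 mW/m^2 = 0.0575 W/m^2
d = 538 * 2.4 / 0.0575 = 22455.65 m

22455.65


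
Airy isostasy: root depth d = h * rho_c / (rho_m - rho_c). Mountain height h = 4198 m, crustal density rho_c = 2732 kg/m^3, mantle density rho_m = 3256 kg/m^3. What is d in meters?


rho_m - rho_c = 3256 - 2732 = 524
d = 4198 * 2732 / 524
= 11468936 / 524
= 21887.28 m

21887.28


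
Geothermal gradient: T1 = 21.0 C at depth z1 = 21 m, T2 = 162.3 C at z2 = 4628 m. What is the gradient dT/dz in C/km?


dT = 162.3 - 21.0 = 141.3 C
dz = 4628 - 21 = 4607 m
gradient = dT/dz * 1000 = 141.3/4607 * 1000 = 30.6707 C/km

30.6707


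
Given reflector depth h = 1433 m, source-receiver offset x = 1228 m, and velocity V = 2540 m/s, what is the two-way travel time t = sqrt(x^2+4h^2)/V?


x^2 + 4h^2 = 1228^2 + 4*1433^2 = 1507984 + 8213956 = 9721940
sqrt(9721940) = 3118.0026
t = 3118.0026 / 2540 = 1.2276 s

1.2276


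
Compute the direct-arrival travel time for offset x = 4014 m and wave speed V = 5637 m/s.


t = x / V
= 4014 / 5637
= 0.7121 s

0.7121


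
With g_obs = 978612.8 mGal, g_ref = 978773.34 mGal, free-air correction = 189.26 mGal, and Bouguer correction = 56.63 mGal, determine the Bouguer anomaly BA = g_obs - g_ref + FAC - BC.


BA = g_obs - g_ref + FAC - BC
= 978612.8 - 978773.34 + 189.26 - 56.63
= -27.91 mGal

-27.91


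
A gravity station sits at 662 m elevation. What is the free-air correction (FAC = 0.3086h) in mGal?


FAC = 0.3086 * h
= 0.3086 * 662
= 204.2932 mGal

204.2932


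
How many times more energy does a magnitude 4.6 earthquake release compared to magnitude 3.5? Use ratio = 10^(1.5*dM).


M2 - M1 = 4.6 - 3.5 = 1.1
1.5 * 1.1 = 1.65
ratio = 10^1.65 = 44.67

44.67


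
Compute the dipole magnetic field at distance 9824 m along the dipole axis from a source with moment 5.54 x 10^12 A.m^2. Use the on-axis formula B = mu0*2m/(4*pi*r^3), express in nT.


m = 5.54 x 10^12 = 5540000000000 A.m^2
2m = 11080000000000 A.m^2
r^3 = 9824^3 = 948123828224
B = (4pi*10^-7) * 11080000000000 / (4*pi * 948123828224) * 1e9
= 13923538.64071 / 11914475413767.8 * 1e9
= 1168.6237 nT

1168.6237


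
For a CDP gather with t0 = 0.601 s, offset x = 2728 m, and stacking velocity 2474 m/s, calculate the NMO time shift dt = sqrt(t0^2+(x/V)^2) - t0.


x/Vnmo = 2728/2474 = 1.102668
(x/Vnmo)^2 = 1.215876
t0^2 = 0.361201
sqrt(0.361201 + 1.215876) = 1.255817
dt = 1.255817 - 0.601 = 0.654817

0.654817


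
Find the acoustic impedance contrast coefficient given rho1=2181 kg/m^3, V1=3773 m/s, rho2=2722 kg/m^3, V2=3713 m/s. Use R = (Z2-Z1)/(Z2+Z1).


Z1 = 2181 * 3773 = 8228913
Z2 = 2722 * 3713 = 10106786
R = (10106786 - 8228913) / (10106786 + 8228913) = 1877873 / 18335699 = 0.1024

0.1024


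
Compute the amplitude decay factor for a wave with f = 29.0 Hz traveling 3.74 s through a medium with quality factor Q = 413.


pi*f*t/Q = pi*29.0*3.74/413 = 0.825029
A/A0 = exp(-0.825029) = 0.438222

0.438222


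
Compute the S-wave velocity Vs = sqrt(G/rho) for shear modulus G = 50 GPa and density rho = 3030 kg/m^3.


Convert G to Pa: G = 50e9 Pa
Compute G/rho = 50e9 / 3030 = 16501650.165
Vs = sqrt(16501650.165) = 4062.22 m/s

4062.22


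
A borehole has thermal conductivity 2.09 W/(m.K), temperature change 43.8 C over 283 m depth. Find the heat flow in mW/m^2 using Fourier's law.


q = k * dT / dz * 1000
= 2.09 * 43.8 / 283 * 1000
= 0.32347 * 1000
= 323.47 mW/m^2

323.47


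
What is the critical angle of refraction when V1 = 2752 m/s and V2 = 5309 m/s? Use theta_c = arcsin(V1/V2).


V1/V2 = 2752/5309 = 0.518365
theta_c = arcsin(0.518365) = 31.2226 degrees

31.2226


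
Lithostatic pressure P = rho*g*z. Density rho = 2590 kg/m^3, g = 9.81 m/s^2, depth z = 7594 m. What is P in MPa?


P = rho * g * z / 1e6
= 2590 * 9.81 * 7594 / 1e6
= 192947592.6 / 1e6
= 192.9476 MPa

192.9476


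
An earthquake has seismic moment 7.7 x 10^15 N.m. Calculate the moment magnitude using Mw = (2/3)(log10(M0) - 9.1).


log10(M0) = log10(7.7 x 10^15) = 15.8865
Mw = 2/3 * (15.8865 - 9.1)
= 2/3 * 6.7865
= 4.52

4.52


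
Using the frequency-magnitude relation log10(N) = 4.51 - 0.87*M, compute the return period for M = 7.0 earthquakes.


log10(N) = 4.51 - 0.87*7.0 = -1.58
N = 10^-1.58 = 0.026303
T = 1/N = 1/0.026303 = 38.0189 years

38.0189


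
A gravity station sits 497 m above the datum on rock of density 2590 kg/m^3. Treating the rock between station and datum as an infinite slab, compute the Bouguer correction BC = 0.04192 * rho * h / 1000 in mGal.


BC = 0.04192 * rho * h / 1000
= 0.04192 * 2590 * 497 / 1000
= 53.9607 mGal

53.9607


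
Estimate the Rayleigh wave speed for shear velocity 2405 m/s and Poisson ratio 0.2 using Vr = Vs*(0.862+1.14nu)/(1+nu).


Numerator factor = 0.862 + 1.14*0.2 = 1.09
Denominator = 1 + 0.2 = 1.2
Vr = 2405 * 1.09 / 1.2 = 2184.54 m/s

2184.54
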